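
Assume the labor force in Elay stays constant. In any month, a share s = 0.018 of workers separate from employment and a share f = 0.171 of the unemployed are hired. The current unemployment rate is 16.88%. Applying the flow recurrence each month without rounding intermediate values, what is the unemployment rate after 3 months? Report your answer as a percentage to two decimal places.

Unemployment rate after three months ≈ 13.45%.

With a fixed labor force, u_{t+1} = u_t + s·(1−u_t) − f·u_t = u_t·(1−s−f) + s.
Here 1−s−f = 0.811 and s = 0.018.
u_1 = 0.168800 × 0.811 + 0.018 = 0.154897.
u_2 = 0.154897 × 0.811 + 0.018 = 0.143621.
u_3 = 0.143621 × 0.811 + 0.018 = 0.134477.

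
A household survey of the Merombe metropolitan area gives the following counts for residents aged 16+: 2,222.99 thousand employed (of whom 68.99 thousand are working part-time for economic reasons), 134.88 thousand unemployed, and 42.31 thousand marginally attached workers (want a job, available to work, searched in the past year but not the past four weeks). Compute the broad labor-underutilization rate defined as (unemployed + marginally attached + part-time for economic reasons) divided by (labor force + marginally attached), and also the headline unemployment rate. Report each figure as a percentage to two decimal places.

Labor force = 2,222.99 + 134.88 = 2,357.87 thousand.
Numerator = 134.88 + 42.31 + 68.99 = 246.18 thousand.
Denominator = 2,357.87 + 42.31 = 2,400.18 thousand.
Broad rate = 246.18 / 2,400.18 = 10.26%.
Headline unemployment rate = 134.88 / 2,357.87 = 5.72%.

Broad underutilization rate ≈ 10.26%; headline unemployment rate ≈ 5.72%.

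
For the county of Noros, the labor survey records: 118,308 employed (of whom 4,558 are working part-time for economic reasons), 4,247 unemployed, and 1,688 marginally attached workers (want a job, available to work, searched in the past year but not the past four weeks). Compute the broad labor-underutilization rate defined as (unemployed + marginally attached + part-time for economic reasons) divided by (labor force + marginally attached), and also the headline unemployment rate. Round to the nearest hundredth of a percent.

Labor force = 118,308 + 4,247 = 122,555.
Numerator = 4,247 + 1,688 + 4,558 = 10,493.
Denominator = 122,555 + 1,688 = 124,243.
Broad rate = 10,493 / 124,243 = 8.45%.
Headline unemployment rate = 4,247 / 122,555 = 3.47%.

Broad underutilization rate ≈ 8.45%; headline unemployment rate ≈ 3.47%.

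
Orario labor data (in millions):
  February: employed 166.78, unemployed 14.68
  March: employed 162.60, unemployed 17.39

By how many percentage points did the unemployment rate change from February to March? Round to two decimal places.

The unemployment rate changed by +1.57 percentage points.

February: labor force = 166.78 + 14.68 = 181.46; u = 14.68/181.46 = 8.09%.
March: labor force = 162.60 + 17.39 = 179.99; u = 17.39/179.99 = 9.66%.
Change = 9.66% − 8.09% = +1.57 pp.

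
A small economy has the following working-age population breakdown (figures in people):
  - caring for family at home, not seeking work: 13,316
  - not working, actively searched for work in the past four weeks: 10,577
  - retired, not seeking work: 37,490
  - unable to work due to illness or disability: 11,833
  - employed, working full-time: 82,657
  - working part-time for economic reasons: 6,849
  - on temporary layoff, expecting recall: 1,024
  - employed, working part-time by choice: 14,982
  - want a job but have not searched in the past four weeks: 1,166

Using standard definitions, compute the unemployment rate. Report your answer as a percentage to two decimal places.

Employed = 82,657 + 6,849 + 14,982 = 104,488 (anyone who worked, including part-time for economic reasons, counts as employed).
Unemployed = 10,577 + 1,024 = 11,601 (jobless and actively searching, or on temporary layoff).
Labor force = 104,488 + 11,601 = 116,089.
Unemployment rate = 11,601 / 116,089 = 9.99%.

Unemployment rate ≈ 9.99%.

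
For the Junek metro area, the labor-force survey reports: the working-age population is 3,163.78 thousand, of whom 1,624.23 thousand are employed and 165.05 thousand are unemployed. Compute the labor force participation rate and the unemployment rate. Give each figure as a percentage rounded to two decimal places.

Labor force participation rate ≈ 56.56%; unemployment rate ≈ 9.22%.

Labor force = employed + unemployed = 1,624.23 + 165.05 = 1,789.28 thousand.
Unemployment rate = 165.05 / 1,789.28 = 9.22%.
Labor force participation rate = 1,789.28 / 3,163.78 = 56.56%.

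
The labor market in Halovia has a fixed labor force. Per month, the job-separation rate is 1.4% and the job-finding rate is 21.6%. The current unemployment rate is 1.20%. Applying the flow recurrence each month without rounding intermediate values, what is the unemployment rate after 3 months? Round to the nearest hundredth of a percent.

Unemployment rate after three months ≈ 3.86%.

With a fixed labor force, u_{t+1} = u_t + s·(1−u_t) − f·u_t = u_t·(1−s−f) + s.
Here 1−s−f = 0.770 and s = 0.014.
u_1 = 0.012000 × 0.770 + 0.014 = 0.023240.
u_2 = 0.023240 × 0.770 + 0.014 = 0.031895.
u_3 = 0.031895 × 0.770 + 0.014 = 0.038559.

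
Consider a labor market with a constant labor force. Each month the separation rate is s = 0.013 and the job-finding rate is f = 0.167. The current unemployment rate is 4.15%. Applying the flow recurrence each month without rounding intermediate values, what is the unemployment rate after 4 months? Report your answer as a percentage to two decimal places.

With a fixed labor force, u_{t+1} = u_t + s·(1−u_t) − f·u_t = u_t·(1−s−f) + s.
Here 1−s−f = 0.820 and s = 0.013.
u_1 = 0.041500 × 0.820 + 0.013 = 0.047030.
u_2 = 0.047030 × 0.820 + 0.013 = 0.051565.
u_3 = 0.051565 × 0.820 + 0.013 = 0.055283.
u_4 = 0.055283 × 0.820 + 0.013 = 0.058332.

Unemployment rate after four months ≈ 5.83%.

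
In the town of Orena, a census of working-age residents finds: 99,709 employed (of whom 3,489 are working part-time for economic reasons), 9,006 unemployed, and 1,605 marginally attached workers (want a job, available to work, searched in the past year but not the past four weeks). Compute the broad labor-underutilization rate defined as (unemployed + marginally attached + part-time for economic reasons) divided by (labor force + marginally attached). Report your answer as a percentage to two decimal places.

Labor force = 99,709 + 9,006 = 108,715.
Numerator = 9,006 + 1,605 + 3,489 = 14,100.
Denominator = 108,715 + 1,605 = 110,320.
Broad rate = 14,100 / 110,320 = 12.78%.

Broad underutilization rate ≈ 12.78%.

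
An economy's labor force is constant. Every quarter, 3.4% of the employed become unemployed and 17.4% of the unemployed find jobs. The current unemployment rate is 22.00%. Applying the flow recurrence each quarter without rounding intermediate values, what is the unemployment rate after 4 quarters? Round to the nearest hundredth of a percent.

With a fixed labor force, u_{t+1} = u_t + s·(1−u_t) − f·u_t = u_t·(1−s−f) + s.
Here 1−s−f = 0.792 and s = 0.034.
u_1 = 0.220000 × 0.792 + 0.034 = 0.208240.
u_2 = 0.208240 × 0.792 + 0.034 = 0.198926.
u_3 = 0.198926 × 0.792 + 0.034 = 0.191549.
u_4 = 0.191549 × 0.792 + 0.034 = 0.185707.

Unemployment rate after four quarters ≈ 18.57%.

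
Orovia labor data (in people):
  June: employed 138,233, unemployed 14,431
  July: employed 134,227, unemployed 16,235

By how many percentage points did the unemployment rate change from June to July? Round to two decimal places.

June: labor force = 138,233 + 14,431 = 152,664; u = 14,431/152,664 = 9.45%.
July: labor force = 134,227 + 16,235 = 150,462; u = 16,235/150,462 = 10.79%.
Change = 10.79% − 9.45% = +1.34 pp.

The unemployment rate changed by +1.34 percentage points.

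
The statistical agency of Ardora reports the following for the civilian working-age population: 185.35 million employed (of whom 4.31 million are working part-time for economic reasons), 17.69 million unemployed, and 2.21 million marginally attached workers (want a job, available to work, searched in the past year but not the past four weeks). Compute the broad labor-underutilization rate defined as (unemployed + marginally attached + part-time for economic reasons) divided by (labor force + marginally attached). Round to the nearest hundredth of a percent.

Labor force = 185.35 + 17.69 = 203.04 million.
Numerator = 17.69 + 2.21 + 4.31 = 24.21 million.
Denominator = 203.04 + 2.21 = 205.25 million.
Broad rate = 24.21 / 205.25 = 11.80%.

Broad underutilization rate ≈ 11.80%.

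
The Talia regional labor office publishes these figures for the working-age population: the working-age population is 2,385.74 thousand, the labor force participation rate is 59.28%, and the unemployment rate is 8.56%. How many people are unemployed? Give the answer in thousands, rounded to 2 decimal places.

About 121.06 thousand are unemployed.

Labor force = 0.5928 × 2,385.74 = 1,414.27 thousand.
Unemployed = 0.0856 × 1,414.27 ≈ 121.06 thousand.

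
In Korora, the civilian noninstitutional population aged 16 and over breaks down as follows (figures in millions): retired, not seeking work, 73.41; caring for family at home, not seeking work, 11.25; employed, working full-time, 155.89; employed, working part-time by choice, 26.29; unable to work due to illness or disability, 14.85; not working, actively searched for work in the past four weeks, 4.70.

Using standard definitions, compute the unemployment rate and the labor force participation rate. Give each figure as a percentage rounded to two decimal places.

Unemployment rate ≈ 2.51%; labor force participation rate ≈ 65.25%.

Employed = 155.89 + 26.29 = 182.18 million.
Unemployed = 4.70 million.
Labor force = 182.18 + 4.70 = 186.88 million.
Not in labor force = 73.41 + 11.25 + 14.85 = 99.51 million (those not working and not actively searching are outside the labor force).
Civilian working-age population = 186.88 + 99.51 = 286.39 million.
Unemployment rate = 4.70 / 186.88 = 2.51%.
Labor force participation rate = 186.88 / 286.39 = 65.25%.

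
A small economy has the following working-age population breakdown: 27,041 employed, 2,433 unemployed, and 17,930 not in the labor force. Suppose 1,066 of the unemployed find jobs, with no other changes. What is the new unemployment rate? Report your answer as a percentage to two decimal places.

Initially, labor force = 27,041 + 2,433 = 29,474, so u = 2,433/29,474 = 8.25%.
After the change, unemployed falls and employed rises by 1,066; labor force unchanged → E = 28,107, U = 1,367, labor force = 29,474.
New unemployment rate = 1,367 / 29,474 = 4.64%.

New unemployment rate ≈ 4.64%.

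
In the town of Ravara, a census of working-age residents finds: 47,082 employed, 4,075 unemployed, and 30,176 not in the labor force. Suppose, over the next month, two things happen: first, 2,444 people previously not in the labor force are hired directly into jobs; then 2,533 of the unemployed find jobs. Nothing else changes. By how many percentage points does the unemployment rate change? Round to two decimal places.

Initially, labor force = 47,082 + 4,075 = 51,157, so u = 4,075/51,157 = 7.97%.
After the first change, employed and labor force both rise by 2,444; unemployed unchanged → E = 49,526, U = 4,075, labor force = 53,601.
After the second change, unemployed falls and employed rises by 2,533; labor force unchanged → E = 52,059, U = 1,542, labor force = 53,601.
New unemployment rate = 1,542 / 53,601 = 2.88%.
Change = 2.88% − 7.97% = −5.09 percentage points.

The unemployment rate changes by −5.09 percentage points.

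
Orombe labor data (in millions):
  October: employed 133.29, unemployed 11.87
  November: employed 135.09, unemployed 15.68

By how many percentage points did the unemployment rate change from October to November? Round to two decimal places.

October: labor force = 133.29 + 11.87 = 145.16; u = 11.87/145.16 = 8.18%.
November: labor force = 135.09 + 15.68 = 150.77; u = 15.68/150.77 = 10.40%.
Change = 10.40% − 8.18% = +2.22 pp.

The unemployment rate changed by +2.22 percentage points.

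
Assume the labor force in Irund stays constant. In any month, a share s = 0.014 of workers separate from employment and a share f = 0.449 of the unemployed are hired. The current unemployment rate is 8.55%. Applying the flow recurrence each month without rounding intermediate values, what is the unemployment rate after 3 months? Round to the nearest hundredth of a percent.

With a fixed labor force, u_{t+1} = u_t + s·(1−u_t) − f·u_t = u_t·(1−s−f) + s.
Here 1−s−f = 0.537 and s = 0.014.
u_1 = 0.085500 × 0.537 + 0.014 = 0.059914.
u_2 = 0.059914 × 0.537 + 0.014 = 0.046174.
u_3 = 0.046174 × 0.537 + 0.014 = 0.038795.

Unemployment rate after three months ≈ 3.88%.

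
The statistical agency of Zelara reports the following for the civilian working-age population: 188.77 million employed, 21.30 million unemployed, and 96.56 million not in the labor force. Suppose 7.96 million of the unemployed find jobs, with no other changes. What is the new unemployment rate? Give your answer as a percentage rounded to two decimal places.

Initially, labor force = 188.77 + 21.30 = 210.07 million, so u = 21.30/210.07 = 10.14%.
After the change, unemployed falls and employed rises by 7.96; labor force unchanged → E = 196.73, U = 13.34, labor force = 210.07 million.
New unemployment rate = 13.34 / 210.07 = 6.35%.

New unemployment rate ≈ 6.35%.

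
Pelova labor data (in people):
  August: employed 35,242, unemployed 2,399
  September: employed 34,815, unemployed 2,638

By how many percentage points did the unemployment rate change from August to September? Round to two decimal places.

The unemployment rate changed by +0.67 percentage points.

August: labor force = 35,242 + 2,399 = 37,641; u = 2,399/37,641 = 6.37%.
September: labor force = 34,815 + 2,638 = 37,453; u = 2,638/37,453 = 7.04%.
Change = 7.04% − 6.37% = +0.67 pp.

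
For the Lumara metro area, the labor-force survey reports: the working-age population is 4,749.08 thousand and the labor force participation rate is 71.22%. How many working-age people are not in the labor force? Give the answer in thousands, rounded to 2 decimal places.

About 1,366.79 thousand are not in the labor force.

Share not in the labor force = 1 − 0.7122 = 0.2878.
Not in labor force = 0.2878 × 4,749.08 ≈ 1,366.79 thousand.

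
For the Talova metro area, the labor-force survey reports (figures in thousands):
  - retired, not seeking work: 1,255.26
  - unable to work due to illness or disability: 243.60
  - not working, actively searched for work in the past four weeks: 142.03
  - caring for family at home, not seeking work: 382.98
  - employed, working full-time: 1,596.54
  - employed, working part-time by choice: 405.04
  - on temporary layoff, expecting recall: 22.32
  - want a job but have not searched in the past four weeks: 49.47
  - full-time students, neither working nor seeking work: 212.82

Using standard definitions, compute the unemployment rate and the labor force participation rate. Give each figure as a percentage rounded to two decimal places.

Unemployment rate ≈ 7.59%; labor force participation rate ≈ 50.25%.

Employed = 1,596.54 + 405.04 = 2,001.58 thousand.
Unemployed = 142.03 + 22.32 = 164.35 thousand (jobless and actively searching, or on temporary layoff).
Labor force = 2,001.58 + 164.35 = 2,165.93 thousand.
Not in labor force = 1,255.26 + 243.60 + 382.98 + 49.47 + 212.82 = 2,144.13 thousand (those not working and not actively searching are outside the labor force — including those who want a job but have given up searching).
Civilian working-age population = 2,165.93 + 2,144.13 = 4,310.06 thousand.
Unemployment rate = 164.35 / 2,165.93 = 7.59%.
Labor force participation rate = 2,165.93 / 4,310.06 = 50.25%.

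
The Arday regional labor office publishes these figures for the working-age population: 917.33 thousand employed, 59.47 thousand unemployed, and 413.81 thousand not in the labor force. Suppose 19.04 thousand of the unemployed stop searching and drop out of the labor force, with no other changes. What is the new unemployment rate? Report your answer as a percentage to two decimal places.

New unemployment rate ≈ 4.22%.

Initially, labor force = 917.33 + 59.47 = 976.80 thousand, so u = 59.47/976.80 = 6.09%.
After the change, unemployed and labor force both fall by 19.04 → E = 917.33, U = 40.43, labor force = 957.76 thousand.
New unemployment rate = 40.43 / 957.76 = 4.22%.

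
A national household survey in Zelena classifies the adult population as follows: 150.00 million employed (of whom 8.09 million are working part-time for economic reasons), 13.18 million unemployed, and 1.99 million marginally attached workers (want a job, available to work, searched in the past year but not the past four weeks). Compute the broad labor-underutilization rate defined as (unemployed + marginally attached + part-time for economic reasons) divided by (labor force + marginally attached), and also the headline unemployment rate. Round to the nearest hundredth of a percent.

Broad underutilization rate ≈ 14.08%; headline unemployment rate ≈ 8.08%.

Labor force = 150.00 + 13.18 = 163.18 million.
Numerator = 13.18 + 1.99 + 8.09 = 23.26 million.
Denominator = 163.18 + 1.99 = 165.17 million.
Broad rate = 23.26 / 165.17 = 14.08%.
Headline unemployment rate = 13.18 / 163.18 = 8.08%.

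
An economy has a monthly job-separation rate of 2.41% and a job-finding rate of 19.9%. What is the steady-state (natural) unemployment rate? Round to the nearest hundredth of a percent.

At steady state the flows balance: s·E = f·U, so U/(E+U) = s/(s+f).
u* = 2.41 / (2.41 + 19.9) = 2.41 / 22.31 = 10.80%.

Steady-state unemployment rate ≈ 10.80%.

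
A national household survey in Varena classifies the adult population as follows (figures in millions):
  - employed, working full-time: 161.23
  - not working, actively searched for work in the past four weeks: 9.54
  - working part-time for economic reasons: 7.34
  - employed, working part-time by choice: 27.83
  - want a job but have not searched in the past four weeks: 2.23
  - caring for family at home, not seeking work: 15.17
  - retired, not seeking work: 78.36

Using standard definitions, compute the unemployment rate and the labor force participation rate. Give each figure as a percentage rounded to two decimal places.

Unemployment rate ≈ 4.63%; labor force participation rate ≈ 68.26%.

Employed = 161.23 + 7.34 + 27.83 = 196.40 million (anyone who worked, including part-time for economic reasons, counts as employed).
Unemployed = 9.54 million.
Labor force = 196.40 + 9.54 = 205.94 million.
Not in labor force = 2.23 + 15.17 + 78.36 = 95.76 million (those not working and not actively searching are outside the labor force — including those who want a job but have given up searching).
Civilian working-age population = 205.94 + 95.76 = 301.70 million.
Unemployment rate = 9.54 / 205.94 = 4.63%.
Labor force participation rate = 205.94 / 301.70 = 68.26%.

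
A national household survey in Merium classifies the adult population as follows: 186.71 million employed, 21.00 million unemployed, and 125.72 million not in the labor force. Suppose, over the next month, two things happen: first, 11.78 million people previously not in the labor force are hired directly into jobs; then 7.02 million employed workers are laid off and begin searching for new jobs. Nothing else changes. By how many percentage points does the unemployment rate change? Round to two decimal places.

The unemployment rate changes by +2.66 percentage points.

Initially, labor force = 186.71 + 21.00 = 207.71 million, so u = 21.00/207.71 = 10.11%.
After the first change, employed and labor force both rise by 11.78; unemployed unchanged → E = 198.49, U = 21.00, labor force = 219.49 million.
After the second change, employed falls and unemployed rises by 7.02; labor force unchanged → E = 191.47, U = 28.02, labor force = 219.49 million.
New unemployment rate = 28.02 / 219.49 = 12.77%.
Change = 12.77% − 10.11% = +2.66 percentage points.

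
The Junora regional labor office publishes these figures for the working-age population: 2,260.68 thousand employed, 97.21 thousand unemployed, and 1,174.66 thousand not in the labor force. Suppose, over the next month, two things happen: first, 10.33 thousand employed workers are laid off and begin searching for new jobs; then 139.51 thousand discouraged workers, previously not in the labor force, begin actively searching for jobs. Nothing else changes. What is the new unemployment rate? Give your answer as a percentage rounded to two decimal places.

New unemployment rate ≈ 9.89%.

Initially, labor force = 2,260.68 + 97.21 = 2,357.89 thousand, so u = 97.21/2,357.89 = 4.12%.
After the first change, employed falls and unemployed rises by 10.33; labor force unchanged → E = 2,250.35, U = 107.54, labor force = 2,357.89 thousand.
After the second change, unemployed and labor force both rise by 139.51 → E = 2,250.35, U = 247.05, labor force = 2,497.40 thousand.
New unemployment rate = 247.05 / 2,497.40 = 9.89%.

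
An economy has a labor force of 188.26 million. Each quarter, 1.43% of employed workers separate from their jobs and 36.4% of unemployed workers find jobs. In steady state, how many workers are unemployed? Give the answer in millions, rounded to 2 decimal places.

Steady-state unemployment rate u* = s/(s+f) = 1.43/(1.43+36.4) = 0.037801.
Unemployed = u* × labor force = 0.037801 × 188.26 ≈ 7.12 million.

About 7.12 million are unemployed in steady state.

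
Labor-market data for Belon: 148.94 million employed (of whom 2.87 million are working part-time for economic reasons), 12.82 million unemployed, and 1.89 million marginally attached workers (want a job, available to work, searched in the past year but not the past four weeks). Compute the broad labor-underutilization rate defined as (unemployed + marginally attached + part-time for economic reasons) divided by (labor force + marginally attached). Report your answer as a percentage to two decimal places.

Broad underutilization rate ≈ 10.74%.

Labor force = 148.94 + 12.82 = 161.76 million.
Numerator = 12.82 + 1.89 + 2.87 = 17.58 million.
Denominator = 161.76 + 1.89 = 163.65 million.
Broad rate = 17.58 / 163.65 = 10.74%.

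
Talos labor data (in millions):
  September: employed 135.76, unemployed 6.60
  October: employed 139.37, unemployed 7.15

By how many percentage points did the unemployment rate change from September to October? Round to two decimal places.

The unemployment rate changed by +0.24 percentage points.

September: labor force = 135.76 + 6.60 = 142.36; u = 6.60/142.36 = 4.64%.
October: labor force = 139.37 + 7.15 = 146.52; u = 7.15/146.52 = 4.88%.
Change = 4.88% − 4.64% = +0.24 pp.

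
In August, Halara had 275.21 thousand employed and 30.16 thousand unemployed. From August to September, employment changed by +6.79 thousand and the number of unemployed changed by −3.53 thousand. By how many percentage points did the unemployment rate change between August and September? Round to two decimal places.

The unemployment rate changed by −1.25 percentage points.

August: labor force = 275.21 + 30.16 = 305.37; u = 30.16/305.37 = 9.88%.
September: labor force = 282.00 + 26.63 = 308.63; u = 26.63/308.63 = 8.63%.
Change = 8.63% − 9.88% = −1.25 pp.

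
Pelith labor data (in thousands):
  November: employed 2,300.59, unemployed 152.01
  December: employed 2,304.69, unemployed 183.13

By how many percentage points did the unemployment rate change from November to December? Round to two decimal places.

November: labor force = 2,300.59 + 152.01 = 2,452.60; u = 152.01/2,452.60 = 6.20%.
December: labor force = 2,304.69 + 183.13 = 2,487.82; u = 183.13/2,487.82 = 7.36%.
Change = 7.36% − 6.20% = +1.16 pp.

The unemployment rate changed by +1.16 percentage points.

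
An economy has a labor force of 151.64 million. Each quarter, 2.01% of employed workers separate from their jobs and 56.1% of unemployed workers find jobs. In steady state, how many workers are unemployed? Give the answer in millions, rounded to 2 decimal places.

About 5.25 million are unemployed in steady state.

Steady-state unemployment rate u* = s/(s+f) = 2.01/(2.01+56.1) = 0.034590.
Unemployed = u* × labor force = 0.034590 × 151.64 ≈ 5.25 million.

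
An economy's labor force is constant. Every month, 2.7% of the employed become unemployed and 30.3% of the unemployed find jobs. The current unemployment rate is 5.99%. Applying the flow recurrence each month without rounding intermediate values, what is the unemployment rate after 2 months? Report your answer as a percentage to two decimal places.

With a fixed labor force, u_{t+1} = u_t + s·(1−u_t) − f·u_t = u_t·(1−s−f) + s.
Here 1−s−f = 0.670 and s = 0.027.
u_1 = 0.059900 × 0.670 + 0.027 = 0.067133.
u_2 = 0.067133 × 0.670 + 0.027 = 0.071979.

Unemployment rate after two months ≈ 7.20%.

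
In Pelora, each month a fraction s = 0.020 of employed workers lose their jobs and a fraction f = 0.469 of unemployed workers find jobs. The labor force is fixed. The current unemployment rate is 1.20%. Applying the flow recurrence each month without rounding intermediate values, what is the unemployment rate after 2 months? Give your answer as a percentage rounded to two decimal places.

Unemployment rate after two months ≈ 3.34%.

With a fixed labor force, u_{t+1} = u_t + s·(1−u_t) − f·u_t = u_t·(1−s−f) + s.
Here 1−s−f = 0.511 and s = 0.020.
u_1 = 0.012000 × 0.511 + 0.020 = 0.026132.
u_2 = 0.026132 × 0.511 + 0.020 = 0.033353.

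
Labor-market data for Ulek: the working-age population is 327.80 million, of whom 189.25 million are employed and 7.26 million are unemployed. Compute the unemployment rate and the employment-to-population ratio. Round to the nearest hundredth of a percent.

Labor force = employed + unemployed = 189.25 + 7.26 = 196.51 million.
Unemployment rate = 7.26 / 196.51 = 3.69%.
Employment-population ratio = 189.25 / 327.80 = 57.73%.

Unemployment rate ≈ 3.69%; employment-population ratio ≈ 57.73%.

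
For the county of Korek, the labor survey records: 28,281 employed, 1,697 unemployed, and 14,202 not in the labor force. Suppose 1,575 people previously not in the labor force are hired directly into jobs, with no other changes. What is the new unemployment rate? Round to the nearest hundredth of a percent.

New unemployment rate ≈ 5.38%.

Initially, labor force = 28,281 + 1,697 = 29,978, so u = 1,697/29,978 = 5.66%.
After the change, employed and labor force both rise by 1,575; unemployed unchanged → E = 29,856, U = 1,697, labor force = 31,553.
New unemployment rate = 1,697 / 31,553 = 5.38%.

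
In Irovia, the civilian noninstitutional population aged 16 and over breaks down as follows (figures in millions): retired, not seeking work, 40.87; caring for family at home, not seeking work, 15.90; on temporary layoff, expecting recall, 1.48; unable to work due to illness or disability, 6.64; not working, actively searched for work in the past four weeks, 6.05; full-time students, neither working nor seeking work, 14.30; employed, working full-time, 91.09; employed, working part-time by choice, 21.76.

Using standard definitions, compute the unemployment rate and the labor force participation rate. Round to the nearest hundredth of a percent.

Unemployment rate ≈ 6.26%; labor force participation rate ≈ 60.77%.

Employed = 91.09 + 21.76 = 112.85 million.
Unemployed = 1.48 + 6.05 = 7.53 million (jobless and actively searching, or on temporary layoff).
Labor force = 112.85 + 7.53 = 120.38 million.
Not in labor force = 40.87 + 15.90 + 6.64 + 14.30 = 77.71 million (those not working and not actively searching are outside the labor force).
Civilian working-age population = 120.38 + 77.71 = 198.09 million.
Unemployment rate = 7.53 / 120.38 = 6.26%.
Labor force participation rate = 120.38 / 198.09 = 60.77%.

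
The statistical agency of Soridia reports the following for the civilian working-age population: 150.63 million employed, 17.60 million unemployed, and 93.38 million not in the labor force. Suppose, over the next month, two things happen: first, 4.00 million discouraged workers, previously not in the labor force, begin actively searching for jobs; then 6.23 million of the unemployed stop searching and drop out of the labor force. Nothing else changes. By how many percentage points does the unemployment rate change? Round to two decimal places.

Initially, labor force = 150.63 + 17.60 = 168.23 million, so u = 17.60/168.23 = 10.46%.
After the first change, unemployed and labor force both rise by 4.00 → E = 150.63, U = 21.60, labor force = 172.23 million.
After the second change, unemployed and labor force both fall by 6.23 → E = 150.63, U = 15.37, labor force = 166.00 million.
New unemployment rate = 15.37 / 166.00 = 9.26%.
Change = 9.26% − 10.46% = −1.20 percentage points.

The unemployment rate changes by −1.20 percentage points.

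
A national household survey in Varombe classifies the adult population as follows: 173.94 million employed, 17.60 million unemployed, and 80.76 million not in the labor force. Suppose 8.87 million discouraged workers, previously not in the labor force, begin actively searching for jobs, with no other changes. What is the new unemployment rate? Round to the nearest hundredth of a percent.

Initially, labor force = 173.94 + 17.60 = 191.54 million, so u = 17.60/191.54 = 9.19%.
After the change, unemployed and labor force both rise by 8.87 → E = 173.94, U = 26.47, labor force = 200.41 million.
New unemployment rate = 26.47 / 200.41 = 13.21%.

New unemployment rate ≈ 13.21%.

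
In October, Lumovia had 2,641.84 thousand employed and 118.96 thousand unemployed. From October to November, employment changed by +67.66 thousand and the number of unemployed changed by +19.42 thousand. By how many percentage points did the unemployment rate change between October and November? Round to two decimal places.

October: labor force = 2,641.84 + 118.96 = 2,760.80; u = 118.96/2,760.80 = 4.31%.
November: labor force = 2,709.50 + 138.38 = 2,847.88; u = 138.38/2,847.88 = 4.86%.
Change = 4.86% − 4.31% = +0.55 pp.

The unemployment rate changed by +0.55 percentage points.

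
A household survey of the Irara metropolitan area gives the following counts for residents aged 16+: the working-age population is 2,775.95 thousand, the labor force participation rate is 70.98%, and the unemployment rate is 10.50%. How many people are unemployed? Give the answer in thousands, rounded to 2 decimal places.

About 206.89 thousand are unemployed.

Labor force = 0.7098 × 2,775.95 = 1,970.37 thousand.
Unemployed = 0.1050 × 1,970.37 ≈ 206.89 thousand.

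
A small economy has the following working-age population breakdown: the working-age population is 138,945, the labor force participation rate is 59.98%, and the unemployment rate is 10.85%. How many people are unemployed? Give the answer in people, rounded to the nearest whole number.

About 9,042 are unemployed.

Labor force = 0.5998 × 138,945 = 83,339.
Unemployed = 0.1085 × 83,339 ≈ 9,042.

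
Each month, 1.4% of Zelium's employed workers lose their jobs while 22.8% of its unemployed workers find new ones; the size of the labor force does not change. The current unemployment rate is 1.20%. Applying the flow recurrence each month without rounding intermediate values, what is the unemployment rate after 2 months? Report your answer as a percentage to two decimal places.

With a fixed labor force, u_{t+1} = u_t + s·(1−u_t) − f·u_t = u_t·(1−s−f) + s.
Here 1−s−f = 0.758 and s = 0.014.
u_1 = 0.012000 × 0.758 + 0.014 = 0.023096.
u_2 = 0.023096 × 0.758 + 0.014 = 0.031507.

Unemployment rate after two months ≈ 3.15%.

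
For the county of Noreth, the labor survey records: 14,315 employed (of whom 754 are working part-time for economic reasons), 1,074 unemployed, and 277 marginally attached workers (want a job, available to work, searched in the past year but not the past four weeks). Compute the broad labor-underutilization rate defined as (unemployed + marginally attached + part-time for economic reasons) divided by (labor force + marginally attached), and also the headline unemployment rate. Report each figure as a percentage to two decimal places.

Labor force = 14,315 + 1,074 = 15,389.
Numerator = 1,074 + 277 + 754 = 2,105.
Denominator = 15,389 + 277 = 15,666.
Broad rate = 2,105 / 15,666 = 13.44%.
Headline unemployment rate = 1,074 / 15,389 = 6.98%.

Broad underutilization rate ≈ 13.44%; headline unemployment rate ≈ 6.98%.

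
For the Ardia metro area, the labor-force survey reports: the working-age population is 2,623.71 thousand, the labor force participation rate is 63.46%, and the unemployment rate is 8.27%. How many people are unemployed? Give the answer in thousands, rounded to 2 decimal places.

Labor force = 0.6346 × 2,623.71 = 1,665.01 thousand.
Unemployed = 0.0827 × 1,665.01 ≈ 137.70 thousand.

About 137.70 thousand are unemployed.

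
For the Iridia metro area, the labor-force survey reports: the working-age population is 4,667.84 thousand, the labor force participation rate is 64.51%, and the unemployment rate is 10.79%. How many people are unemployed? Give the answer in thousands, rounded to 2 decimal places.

Labor force = 0.6451 × 4,667.84 = 3,011.22 thousand.
Unemployed = 0.1079 × 3,011.22 ≈ 324.91 thousand.

About 324.91 thousand are unemployed.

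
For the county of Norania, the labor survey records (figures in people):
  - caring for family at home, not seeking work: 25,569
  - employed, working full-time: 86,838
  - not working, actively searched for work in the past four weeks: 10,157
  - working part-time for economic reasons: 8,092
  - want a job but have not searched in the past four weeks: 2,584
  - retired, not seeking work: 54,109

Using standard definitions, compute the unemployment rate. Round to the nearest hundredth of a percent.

Employed = 86,838 + 8,092 = 94,930 (anyone who worked, including part-time for economic reasons, counts as employed).
Unemployed = 10,157.
Labor force = 94,930 + 10,157 = 105,087.
Unemployment rate = 10,157 / 105,087 = 9.67%.

Unemployment rate ≈ 9.67%.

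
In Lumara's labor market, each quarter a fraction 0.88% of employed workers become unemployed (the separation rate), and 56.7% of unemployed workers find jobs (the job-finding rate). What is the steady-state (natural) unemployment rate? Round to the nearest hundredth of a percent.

At steady state the flows balance: s·E = f·U, so U/(E+U) = s/(s+f).
u* = 0.88 / (0.88 + 56.7) = 0.88 / 57.58 = 1.53%.

Steady-state unemployment rate ≈ 1.53%.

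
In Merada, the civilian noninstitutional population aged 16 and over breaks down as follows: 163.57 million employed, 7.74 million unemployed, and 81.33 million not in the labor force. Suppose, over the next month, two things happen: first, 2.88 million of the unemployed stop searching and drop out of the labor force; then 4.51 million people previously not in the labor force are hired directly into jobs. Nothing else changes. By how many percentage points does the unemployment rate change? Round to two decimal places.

The unemployment rate changes by −1.71 percentage points.

Initially, labor force = 163.57 + 7.74 = 171.31 million, so u = 7.74/171.31 = 4.52%.
After the first change, unemployed and labor force both fall by 2.88 → E = 163.57, U = 4.86, labor force = 168.43 million.
After the second change, employed and labor force both rise by 4.51; unemployed unchanged → E = 168.08, U = 4.86, labor force = 172.94 million.
New unemployment rate = 4.86 / 172.94 = 2.81%.
Change = 2.81% − 4.52% = −1.71 percentage points.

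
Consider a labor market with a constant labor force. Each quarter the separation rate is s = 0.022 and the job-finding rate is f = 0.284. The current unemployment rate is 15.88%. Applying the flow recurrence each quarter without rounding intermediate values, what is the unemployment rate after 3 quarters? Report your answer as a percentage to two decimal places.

Unemployment rate after three quarters ≈ 10.09%.

With a fixed labor force, u_{t+1} = u_t + s·(1−u_t) − f·u_t = u_t·(1−s−f) + s.
Here 1−s−f = 0.694 and s = 0.022.
u_1 = 0.158800 × 0.694 + 0.022 = 0.132207.
u_2 = 0.132207 × 0.694 + 0.022 = 0.113752.
u_3 = 0.113752 × 0.694 + 0.022 = 0.100944.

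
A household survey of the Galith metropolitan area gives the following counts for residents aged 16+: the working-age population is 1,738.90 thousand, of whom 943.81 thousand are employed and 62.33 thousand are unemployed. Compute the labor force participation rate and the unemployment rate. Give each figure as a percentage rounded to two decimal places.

Labor force participation rate ≈ 57.86%; unemployment rate ≈ 6.19%.

Labor force = employed + unemployed = 943.81 + 62.33 = 1,006.14 thousand.
Unemployment rate = 62.33 / 1,006.14 = 6.19%.
Labor force participation rate = 1,006.14 / 1,738.90 = 57.86%.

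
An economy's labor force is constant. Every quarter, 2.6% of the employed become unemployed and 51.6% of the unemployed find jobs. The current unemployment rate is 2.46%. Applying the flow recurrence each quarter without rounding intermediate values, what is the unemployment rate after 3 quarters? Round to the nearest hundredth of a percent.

Unemployment rate after three quarters ≈ 4.57%.

With a fixed labor force, u_{t+1} = u_t + s·(1−u_t) − f·u_t = u_t·(1−s−f) + s.
Here 1−s−f = 0.458 and s = 0.026.
u_1 = 0.024600 × 0.458 + 0.026 = 0.037267.
u_2 = 0.037267 × 0.458 + 0.026 = 0.043068.
u_3 = 0.043068 × 0.458 + 0.026 = 0.045725.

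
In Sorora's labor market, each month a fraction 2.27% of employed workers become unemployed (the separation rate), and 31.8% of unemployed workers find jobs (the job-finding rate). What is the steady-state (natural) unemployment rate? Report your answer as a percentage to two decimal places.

Steady-state unemployment rate ≈ 6.66%.

At steady state the flows balance: s·E = f·U, so U/(E+U) = s/(s+f).
u* = 2.27 / (2.27 + 31.8) = 2.27 / 34.07 = 6.66%.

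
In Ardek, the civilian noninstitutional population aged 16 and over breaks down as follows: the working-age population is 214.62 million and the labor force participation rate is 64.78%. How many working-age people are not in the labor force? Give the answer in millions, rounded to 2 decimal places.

Share not in the labor force = 1 − 0.6478 = 0.3522.
Not in labor force = 0.3522 × 214.62 ≈ 75.59 million.

About 75.59 million are not in the labor force.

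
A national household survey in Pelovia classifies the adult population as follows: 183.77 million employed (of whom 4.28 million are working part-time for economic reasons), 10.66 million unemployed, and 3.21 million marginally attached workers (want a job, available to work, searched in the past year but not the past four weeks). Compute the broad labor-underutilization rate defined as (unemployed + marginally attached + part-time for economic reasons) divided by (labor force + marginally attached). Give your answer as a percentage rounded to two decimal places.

Broad underutilization rate ≈ 9.18%.

Labor force = 183.77 + 10.66 = 194.43 million.
Numerator = 10.66 + 3.21 + 4.28 = 18.15 million.
Denominator = 194.43 + 3.21 = 197.64 million.
Broad rate = 18.15 / 197.64 = 9.18%.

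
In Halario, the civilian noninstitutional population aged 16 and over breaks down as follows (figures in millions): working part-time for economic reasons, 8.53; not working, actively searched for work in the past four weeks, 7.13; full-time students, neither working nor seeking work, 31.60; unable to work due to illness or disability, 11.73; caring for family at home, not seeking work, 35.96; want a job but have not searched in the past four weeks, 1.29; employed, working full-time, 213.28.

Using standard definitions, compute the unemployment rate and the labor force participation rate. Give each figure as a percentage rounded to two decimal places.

Unemployment rate ≈ 3.11%; labor force participation rate ≈ 73.97%.

Employed = 8.53 + 213.28 = 221.81 million (anyone who worked, including part-time for economic reasons, counts as employed).
Unemployed = 7.13 million.
Labor force = 221.81 + 7.13 = 228.94 million.
Not in labor force = 31.60 + 11.73 + 35.96 + 1.29 = 80.58 million (those not working and not actively searching are outside the labor force — including those who want a job but have given up searching).
Civilian working-age population = 228.94 + 80.58 = 309.52 million.
Unemployment rate = 7.13 / 228.94 = 3.11%.
Labor force participation rate = 228.94 / 309.52 = 73.97%.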